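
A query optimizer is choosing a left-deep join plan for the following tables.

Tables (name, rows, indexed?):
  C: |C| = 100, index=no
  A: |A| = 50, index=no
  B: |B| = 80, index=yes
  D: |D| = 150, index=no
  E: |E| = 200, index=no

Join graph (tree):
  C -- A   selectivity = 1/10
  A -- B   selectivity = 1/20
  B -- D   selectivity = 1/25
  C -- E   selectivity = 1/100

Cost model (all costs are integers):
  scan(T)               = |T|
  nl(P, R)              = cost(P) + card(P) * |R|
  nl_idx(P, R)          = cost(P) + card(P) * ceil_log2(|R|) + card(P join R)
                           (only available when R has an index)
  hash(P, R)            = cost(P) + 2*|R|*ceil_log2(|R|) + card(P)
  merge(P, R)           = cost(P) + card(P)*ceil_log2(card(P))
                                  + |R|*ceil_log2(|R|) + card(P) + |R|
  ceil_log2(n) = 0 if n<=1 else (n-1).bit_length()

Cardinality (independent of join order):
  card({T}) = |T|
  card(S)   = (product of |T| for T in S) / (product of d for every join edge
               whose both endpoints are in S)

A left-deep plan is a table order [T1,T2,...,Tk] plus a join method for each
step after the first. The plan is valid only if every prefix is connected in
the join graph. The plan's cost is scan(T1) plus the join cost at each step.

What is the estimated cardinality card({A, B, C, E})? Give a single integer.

4000

Tables in S: A(50), B(80), C(100), E(200)
Edges inside S: C-A(d=10), A-B(d=20), C-E(d=100)
numerator = 50 * 80 * 100 * 200 = 80000000
denominator = 10 * 20 * 100 = 20000
card(S) = 80000000 / 20000 = 4000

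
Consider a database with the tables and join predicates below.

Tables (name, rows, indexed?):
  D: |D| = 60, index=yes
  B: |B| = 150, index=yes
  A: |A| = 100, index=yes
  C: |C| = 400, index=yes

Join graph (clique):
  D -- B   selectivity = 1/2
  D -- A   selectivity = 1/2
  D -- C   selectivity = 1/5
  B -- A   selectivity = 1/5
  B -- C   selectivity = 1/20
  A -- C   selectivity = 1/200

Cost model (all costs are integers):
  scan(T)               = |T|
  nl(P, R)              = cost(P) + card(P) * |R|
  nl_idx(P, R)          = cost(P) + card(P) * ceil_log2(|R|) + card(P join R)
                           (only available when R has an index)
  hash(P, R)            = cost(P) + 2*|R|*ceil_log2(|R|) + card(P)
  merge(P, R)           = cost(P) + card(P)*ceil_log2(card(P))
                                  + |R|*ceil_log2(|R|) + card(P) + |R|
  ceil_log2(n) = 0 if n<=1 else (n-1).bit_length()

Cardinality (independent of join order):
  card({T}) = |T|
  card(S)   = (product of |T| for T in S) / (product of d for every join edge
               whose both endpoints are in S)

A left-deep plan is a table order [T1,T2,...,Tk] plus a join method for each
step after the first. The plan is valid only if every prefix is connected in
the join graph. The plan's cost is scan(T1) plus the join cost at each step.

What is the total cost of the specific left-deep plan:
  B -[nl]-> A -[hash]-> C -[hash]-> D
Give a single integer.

step 1: scan B: cost=150, card=150
step 2: join A via nl
    card(P join A) = 150*100/(5) = 3000
    cost = 150 + 150*100 = 15150
step 3: join C via hash
    card(P join C) = 3000*400/(20*200) = 300
    cost = 15150 + 2*400*9 + 3000 = 25350
step 4: join D via hash
    card(P join D) = 300*60/(2*2*5) = 900
    cost = 25350 + 2*60*6 + 300 = 26370

26370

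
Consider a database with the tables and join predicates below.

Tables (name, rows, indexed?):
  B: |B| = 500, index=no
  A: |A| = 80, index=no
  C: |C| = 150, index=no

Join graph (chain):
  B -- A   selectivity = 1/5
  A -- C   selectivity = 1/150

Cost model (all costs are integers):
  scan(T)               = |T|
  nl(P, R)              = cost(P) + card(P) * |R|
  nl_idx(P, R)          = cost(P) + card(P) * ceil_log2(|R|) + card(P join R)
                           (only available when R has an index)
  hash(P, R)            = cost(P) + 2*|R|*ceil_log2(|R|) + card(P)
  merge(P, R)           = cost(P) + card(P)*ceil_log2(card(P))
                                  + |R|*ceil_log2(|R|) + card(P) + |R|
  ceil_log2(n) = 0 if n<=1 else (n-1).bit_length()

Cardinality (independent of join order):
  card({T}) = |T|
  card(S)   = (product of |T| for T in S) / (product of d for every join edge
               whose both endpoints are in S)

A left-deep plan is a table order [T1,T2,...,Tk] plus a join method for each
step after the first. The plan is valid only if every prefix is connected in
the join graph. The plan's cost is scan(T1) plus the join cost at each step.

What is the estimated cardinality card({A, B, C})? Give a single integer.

Tables in S: A(80), B(500), C(150)
Edges inside S: B-A(d=5), A-C(d=150)
numerator = 80 * 500 * 150 = 6000000
denominator = 5 * 150 = 750
card(S) = 6000000 / 750 = 8000

8000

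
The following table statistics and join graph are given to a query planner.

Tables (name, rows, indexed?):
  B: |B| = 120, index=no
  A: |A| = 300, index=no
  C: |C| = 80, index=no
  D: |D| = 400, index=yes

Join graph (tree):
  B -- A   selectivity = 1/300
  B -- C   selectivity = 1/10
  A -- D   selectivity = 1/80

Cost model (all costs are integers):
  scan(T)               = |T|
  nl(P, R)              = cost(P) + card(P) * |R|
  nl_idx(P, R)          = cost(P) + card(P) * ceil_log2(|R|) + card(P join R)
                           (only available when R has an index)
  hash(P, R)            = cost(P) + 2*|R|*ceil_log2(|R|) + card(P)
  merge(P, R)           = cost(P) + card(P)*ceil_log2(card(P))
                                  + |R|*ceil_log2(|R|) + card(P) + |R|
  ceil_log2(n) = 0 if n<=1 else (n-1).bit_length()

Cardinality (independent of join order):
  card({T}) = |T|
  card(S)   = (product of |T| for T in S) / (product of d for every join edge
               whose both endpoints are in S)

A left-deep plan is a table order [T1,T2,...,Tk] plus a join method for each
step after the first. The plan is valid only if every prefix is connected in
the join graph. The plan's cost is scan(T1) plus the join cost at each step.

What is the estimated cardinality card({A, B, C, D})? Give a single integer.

Tables in S: A(300), B(120), C(80), D(400)
Edges inside S: B-A(d=300), B-C(d=10), A-D(d=80)
numerator = 300 * 120 * 80 * 400 = 1152000000
denominator = 300 * 10 * 80 = 240000
card(S) = 1152000000 / 240000 = 4800

4800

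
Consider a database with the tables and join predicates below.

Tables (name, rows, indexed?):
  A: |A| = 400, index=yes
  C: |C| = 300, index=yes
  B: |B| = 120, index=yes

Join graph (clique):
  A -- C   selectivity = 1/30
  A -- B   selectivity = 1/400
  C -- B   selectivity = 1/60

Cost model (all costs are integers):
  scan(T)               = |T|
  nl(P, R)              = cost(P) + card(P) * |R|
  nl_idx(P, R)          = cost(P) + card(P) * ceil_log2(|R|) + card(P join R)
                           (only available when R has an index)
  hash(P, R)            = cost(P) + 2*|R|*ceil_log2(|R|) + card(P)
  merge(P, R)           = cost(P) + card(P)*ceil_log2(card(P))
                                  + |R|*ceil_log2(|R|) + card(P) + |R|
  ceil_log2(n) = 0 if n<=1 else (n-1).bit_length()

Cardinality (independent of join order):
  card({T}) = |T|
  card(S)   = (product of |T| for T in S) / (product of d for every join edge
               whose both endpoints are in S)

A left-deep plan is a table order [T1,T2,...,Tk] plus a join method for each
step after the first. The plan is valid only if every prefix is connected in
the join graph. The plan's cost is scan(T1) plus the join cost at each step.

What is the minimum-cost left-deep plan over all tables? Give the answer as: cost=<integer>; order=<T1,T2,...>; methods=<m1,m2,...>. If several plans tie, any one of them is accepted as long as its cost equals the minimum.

cost=2420; order=B,A,C; methods=nl_idx,nl_idx

Selinger DP (subsets sized 1..n):
  {A}: scan cost=400, card=400
  {C}: scan cost=300, card=300
  {B}: scan cost=120, card=120
  {AC}: card=4000; try (C,hash)→6200, (A,nl_idx)→7000, (A,merge)→7300, (C,merge)→7400, (A,hash)→7800, (C,nl_idx)→8000 …(+2); best=6200 via (C,hash)
  {AB}: card=120; try (A,nl_idx)→1320, (B,hash)→2480, (B,nl_idx)→3320, (A,merge)→5080, (B,merge)→5360, (A,hash)→7440 …(+2); best=1320 via (A,nl_idx)
  {BC}: card=600; try (C,nl_idx)→1800, (B,hash)→2280, (B,nl_idx)→3000, (C,merge)→4080, (B,merge)→4260, (C,hash)→5640 …(+2); best=1800 via (C,nl_idx)
  {ABC}: card=20; try (C,nl_idx)→2420, (C,merge)→5280, (C,hash)→6840, (A,nl_idx)→7220, (A,hash)→9600, (B,hash)→11880 …(+6); best=2420 via (C,nl_idx)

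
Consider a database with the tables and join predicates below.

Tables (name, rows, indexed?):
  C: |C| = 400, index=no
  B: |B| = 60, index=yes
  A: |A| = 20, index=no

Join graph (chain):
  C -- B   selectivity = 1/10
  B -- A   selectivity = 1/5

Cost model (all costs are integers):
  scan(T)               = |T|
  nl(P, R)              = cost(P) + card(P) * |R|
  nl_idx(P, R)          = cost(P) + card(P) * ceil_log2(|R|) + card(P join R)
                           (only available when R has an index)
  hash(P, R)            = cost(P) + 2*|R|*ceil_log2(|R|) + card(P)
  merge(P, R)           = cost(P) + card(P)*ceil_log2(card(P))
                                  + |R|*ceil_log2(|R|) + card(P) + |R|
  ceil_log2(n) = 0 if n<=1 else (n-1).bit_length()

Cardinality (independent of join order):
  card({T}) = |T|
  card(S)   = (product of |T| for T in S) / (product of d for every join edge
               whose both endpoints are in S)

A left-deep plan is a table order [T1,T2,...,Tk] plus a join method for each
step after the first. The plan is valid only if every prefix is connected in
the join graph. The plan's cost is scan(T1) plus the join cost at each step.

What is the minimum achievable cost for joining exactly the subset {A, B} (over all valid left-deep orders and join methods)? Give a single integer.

320

Selinger DP over subsets of {A,B}:
  {B}: scan cost=60, card=60
  {A}: scan cost=20, card=20
  {AB}: card=240; try (A,hash)→320, (B,nl_idx)→380, (B,merge)→560, (A,merge)→600, (B,hash)→760, (B,nl)→1220 …(+1); best=320 via (A,hash)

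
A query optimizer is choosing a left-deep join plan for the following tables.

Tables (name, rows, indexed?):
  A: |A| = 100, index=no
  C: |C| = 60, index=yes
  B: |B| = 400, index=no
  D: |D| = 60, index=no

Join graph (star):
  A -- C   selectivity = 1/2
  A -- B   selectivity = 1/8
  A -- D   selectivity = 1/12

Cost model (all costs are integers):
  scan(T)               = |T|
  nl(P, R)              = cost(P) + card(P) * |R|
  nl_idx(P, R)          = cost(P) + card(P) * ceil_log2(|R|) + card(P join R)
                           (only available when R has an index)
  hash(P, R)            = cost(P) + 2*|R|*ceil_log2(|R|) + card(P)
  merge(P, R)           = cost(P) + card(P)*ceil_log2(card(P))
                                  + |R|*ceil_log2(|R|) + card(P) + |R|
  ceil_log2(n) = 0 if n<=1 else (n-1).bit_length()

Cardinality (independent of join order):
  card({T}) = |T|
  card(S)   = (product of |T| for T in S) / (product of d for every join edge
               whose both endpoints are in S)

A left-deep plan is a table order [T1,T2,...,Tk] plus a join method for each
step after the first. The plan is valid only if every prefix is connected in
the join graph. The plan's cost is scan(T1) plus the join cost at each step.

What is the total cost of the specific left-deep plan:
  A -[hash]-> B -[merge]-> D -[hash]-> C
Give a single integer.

step 1: scan A: cost=100, card=100
step 2: join B via hash
    card(P join B) = 100*400/(8) = 5000
    cost = 100 + 2*400*9 + 100 = 7400
step 3: join D via merge
    card(P join D) = 5000*60/(12) = 25000
    cost = 7400 + 5000*13 + 60*6 + 5000 + 60 = 77820
step 4: join C via hash
    card(P join C) = 25000*60/(2) = 750000
    cost = 77820 + 2*60*6 + 25000 = 103540

103540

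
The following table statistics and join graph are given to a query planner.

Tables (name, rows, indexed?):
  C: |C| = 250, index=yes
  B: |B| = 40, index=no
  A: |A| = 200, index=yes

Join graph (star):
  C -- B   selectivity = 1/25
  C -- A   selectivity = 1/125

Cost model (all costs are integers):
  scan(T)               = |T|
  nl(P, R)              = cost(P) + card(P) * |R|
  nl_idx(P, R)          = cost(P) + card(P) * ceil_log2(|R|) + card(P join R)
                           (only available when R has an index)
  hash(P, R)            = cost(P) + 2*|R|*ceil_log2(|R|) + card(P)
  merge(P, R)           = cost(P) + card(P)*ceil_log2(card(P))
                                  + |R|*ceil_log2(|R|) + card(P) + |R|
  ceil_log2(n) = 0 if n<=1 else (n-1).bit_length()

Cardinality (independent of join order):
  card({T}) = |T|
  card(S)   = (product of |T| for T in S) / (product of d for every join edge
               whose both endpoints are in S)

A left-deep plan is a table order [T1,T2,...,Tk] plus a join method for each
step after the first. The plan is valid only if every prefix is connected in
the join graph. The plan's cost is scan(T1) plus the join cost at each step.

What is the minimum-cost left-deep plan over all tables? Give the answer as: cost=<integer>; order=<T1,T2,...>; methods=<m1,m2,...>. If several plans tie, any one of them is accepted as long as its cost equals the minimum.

cost=3080; order=A,C,B; methods=nl_idx,hash

Selinger DP (subsets sized 1..n):
  {C}: scan cost=250, card=250
  {B}: scan cost=40, card=40
  {A}: scan cost=200, card=200
  {BC}: card=400; try (C,nl_idx)→760, (B,hash)→980, (C,merge)→2570, (B,merge)→2780, (C,hash)→4080, (C,nl)→10040 …(+1); best=760 via (C,nl_idx)
  {AC}: card=400; try (C,nl_idx)→2200, (A,nl_idx)→2650, (A,hash)→3700, (C,merge)→4250, (A,merge)→4300, (C,hash)→4400 …(+2); best=2200 via (C,nl_idx)
  {ABC}: card=640; try (B,hash)→3080, (A,hash)→4360, (A,nl_idx)→4600, (B,merge)→6480, (A,merge)→6560, (B,nl)→18200 …(+1); best=3080 via (B,hash)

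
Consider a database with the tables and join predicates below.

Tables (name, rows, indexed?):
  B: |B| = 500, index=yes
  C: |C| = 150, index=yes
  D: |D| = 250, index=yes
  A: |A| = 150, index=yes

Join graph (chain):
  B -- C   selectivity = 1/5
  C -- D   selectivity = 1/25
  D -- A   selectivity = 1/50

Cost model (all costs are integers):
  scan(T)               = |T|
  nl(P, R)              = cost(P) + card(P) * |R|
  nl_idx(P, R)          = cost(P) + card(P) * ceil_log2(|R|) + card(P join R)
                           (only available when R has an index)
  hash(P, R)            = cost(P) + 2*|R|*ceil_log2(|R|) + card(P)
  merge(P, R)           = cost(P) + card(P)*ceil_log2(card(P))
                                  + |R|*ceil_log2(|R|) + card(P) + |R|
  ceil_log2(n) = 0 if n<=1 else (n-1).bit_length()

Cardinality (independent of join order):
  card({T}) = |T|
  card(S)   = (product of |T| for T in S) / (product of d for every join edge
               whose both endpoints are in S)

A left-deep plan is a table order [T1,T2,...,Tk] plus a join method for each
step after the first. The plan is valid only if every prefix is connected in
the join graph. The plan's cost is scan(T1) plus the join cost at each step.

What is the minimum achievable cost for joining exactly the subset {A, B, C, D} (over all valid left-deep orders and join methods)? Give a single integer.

Selinger DP over subsets of {A,B,C,D}:
  {B}: scan cost=500, card=500
  {C}: scan cost=150, card=150
  {D}: scan cost=250, card=250
  {A}: scan cost=150, card=150
  {BC}: card=15000; try (C,hash)→3400, (B,merge)→6500, (C,merge)→6850, (B,hash)→9300, (B,nl_idx)→16500, (C,nl_idx)→19500 …(+2); best=3400 via (C,hash)
  {CD}: card=1500; try (D,nl_idx)→2850, (C,hash)→2900, (D,merge)→3750, (C,nl_idx)→3750, (C,merge)→3850, (D,hash)→4300 …(+2); best=2850 via (D,nl_idx)
  {AD}: card=750; try (D,nl_idx)→2100, (A,hash)→2900, (A,nl_idx)→3000, (D,merge)→3750, (A,merge)→3850, (D,hash)→4300 …(+2); best=2100 via (D,nl_idx)
  {BCD}: card=150000; try (B,hash)→13350, (D,hash)→22400, (B,merge)→25850, (B,nl_idx)→166350, (D,merge)→230650, (D,nl_idx)→273400 …(+2); best=13350 via (B,hash)
  {ACD}: card=4500; try (C,hash)→5250, (A,hash)→6750, (C,merge)→11700, (C,nl_idx)→12600, (A,nl_idx)→19350, (A,merge)→22200 …(+2); best=5250 via (C,hash)
  {ABCD}: card=450000; try (B,hash)→18750, (B,merge)→73250, (A,hash)→165750, (B,nl_idx)→495750, (A,nl_idx)→1663350, (B,nl)→2255250 …(+2); best=18750 via (B,hash)

18750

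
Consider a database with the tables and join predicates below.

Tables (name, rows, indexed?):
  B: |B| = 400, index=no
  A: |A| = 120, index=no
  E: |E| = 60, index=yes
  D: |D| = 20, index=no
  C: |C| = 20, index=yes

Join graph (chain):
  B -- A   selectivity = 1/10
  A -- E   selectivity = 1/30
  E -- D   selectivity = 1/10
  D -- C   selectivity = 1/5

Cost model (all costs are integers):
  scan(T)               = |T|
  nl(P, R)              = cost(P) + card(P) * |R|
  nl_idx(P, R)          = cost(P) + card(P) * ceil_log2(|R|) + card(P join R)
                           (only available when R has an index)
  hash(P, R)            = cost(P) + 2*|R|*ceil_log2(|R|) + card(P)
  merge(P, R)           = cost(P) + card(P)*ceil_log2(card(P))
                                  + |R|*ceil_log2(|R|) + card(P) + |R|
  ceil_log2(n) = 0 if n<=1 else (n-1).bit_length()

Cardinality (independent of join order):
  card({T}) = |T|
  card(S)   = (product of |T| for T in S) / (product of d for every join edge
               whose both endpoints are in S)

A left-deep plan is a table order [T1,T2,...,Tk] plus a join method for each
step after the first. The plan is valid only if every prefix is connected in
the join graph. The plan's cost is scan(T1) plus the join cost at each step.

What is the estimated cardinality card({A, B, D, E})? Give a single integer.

19200

Tables in S: A(120), B(400), D(20), E(60)
Edges inside S: B-A(d=10), A-E(d=30), E-D(d=10)
numerator = 120 * 400 * 20 * 60 = 57600000
denominator = 10 * 30 * 10 = 3000
card(S) = 57600000 / 3000 = 19200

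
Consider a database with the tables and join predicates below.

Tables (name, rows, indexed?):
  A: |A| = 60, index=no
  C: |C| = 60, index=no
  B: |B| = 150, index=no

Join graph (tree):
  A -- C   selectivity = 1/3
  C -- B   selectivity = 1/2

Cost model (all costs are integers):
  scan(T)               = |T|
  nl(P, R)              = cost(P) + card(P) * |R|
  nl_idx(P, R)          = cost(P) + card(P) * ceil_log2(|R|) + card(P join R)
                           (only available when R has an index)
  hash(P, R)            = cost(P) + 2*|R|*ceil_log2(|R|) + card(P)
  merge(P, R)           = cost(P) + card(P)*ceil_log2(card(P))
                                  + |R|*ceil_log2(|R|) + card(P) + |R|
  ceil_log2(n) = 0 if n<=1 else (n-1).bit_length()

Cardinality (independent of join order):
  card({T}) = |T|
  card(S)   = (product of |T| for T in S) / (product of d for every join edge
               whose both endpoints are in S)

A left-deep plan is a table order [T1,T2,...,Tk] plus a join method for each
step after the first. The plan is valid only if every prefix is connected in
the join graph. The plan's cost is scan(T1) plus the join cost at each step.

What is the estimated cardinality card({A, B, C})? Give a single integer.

90000

Tables in S: A(60), B(150), C(60)
Edges inside S: A-C(d=3), C-B(d=2)
numerator = 60 * 150 * 60 = 540000
denominator = 3 * 2 = 6
card(S) = 540000 / 6 = 90000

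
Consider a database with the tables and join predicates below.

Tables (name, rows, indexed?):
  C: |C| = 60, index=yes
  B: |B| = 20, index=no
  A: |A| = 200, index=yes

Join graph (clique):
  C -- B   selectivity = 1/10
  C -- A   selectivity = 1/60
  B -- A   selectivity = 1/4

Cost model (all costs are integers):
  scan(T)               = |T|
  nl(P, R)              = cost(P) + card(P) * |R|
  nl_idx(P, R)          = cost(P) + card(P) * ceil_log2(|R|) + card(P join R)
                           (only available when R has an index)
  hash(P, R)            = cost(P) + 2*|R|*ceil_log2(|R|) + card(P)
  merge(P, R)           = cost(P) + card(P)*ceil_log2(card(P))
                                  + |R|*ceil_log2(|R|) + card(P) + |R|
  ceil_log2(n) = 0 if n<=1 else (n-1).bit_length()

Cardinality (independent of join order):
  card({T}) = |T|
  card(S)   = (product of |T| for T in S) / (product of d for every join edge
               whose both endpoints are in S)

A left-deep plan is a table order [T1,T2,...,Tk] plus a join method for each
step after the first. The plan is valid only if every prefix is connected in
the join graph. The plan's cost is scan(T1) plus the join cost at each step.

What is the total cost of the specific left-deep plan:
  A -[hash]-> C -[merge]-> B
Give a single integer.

step 1: scan A: cost=200, card=200
step 2: join C via hash
    card(P join C) = 200*60/(60) = 200
    cost = 200 + 2*60*6 + 200 = 1120
step 3: join B via merge
    card(P join B) = 200*20/(10*4) = 100
    cost = 1120 + 200*8 + 20*5 + 200 + 20 = 3040

3040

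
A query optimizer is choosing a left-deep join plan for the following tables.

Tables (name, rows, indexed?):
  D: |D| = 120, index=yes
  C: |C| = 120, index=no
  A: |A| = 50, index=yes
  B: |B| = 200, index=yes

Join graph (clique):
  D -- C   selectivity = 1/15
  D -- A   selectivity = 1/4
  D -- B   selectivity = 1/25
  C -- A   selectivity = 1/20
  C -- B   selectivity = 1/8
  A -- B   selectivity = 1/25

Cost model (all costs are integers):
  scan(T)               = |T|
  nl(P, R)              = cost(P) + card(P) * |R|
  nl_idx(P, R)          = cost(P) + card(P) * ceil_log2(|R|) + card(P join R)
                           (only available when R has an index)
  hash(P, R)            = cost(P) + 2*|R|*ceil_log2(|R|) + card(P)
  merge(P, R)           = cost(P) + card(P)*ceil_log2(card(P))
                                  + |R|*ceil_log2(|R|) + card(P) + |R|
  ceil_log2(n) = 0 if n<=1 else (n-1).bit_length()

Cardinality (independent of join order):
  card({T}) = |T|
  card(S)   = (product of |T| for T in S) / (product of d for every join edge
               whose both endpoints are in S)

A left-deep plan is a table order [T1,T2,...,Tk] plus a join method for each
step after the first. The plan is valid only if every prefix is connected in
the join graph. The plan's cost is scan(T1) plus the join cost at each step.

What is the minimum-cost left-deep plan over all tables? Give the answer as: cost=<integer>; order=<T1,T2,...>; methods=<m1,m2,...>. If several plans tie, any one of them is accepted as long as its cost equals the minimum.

Selinger DP (subsets sized 1..n):
  {D}: scan cost=120, card=120
  {C}: scan cost=120, card=120
  {A}: scan cost=50, card=50
  {B}: scan cost=200, card=200
  {CD}: card=960; try (D,hash)→1920, (D,nl_idx)→1920, (C,hash)→1920, (D,merge)→2040, (C,merge)→2040, (D,nl)→14520 …(+1); best=1920 via (D,hash)
  {AD}: card=1500; try (A,hash)→840, (D,merge)→1360, (A,merge)→1430, (D,hash)→1780, (D,nl_idx)→1900, (A,nl_idx)→2340 …(+2); best=840 via (A,hash)
  {BD}: card=960; try (B,nl_idx)→2040, (D,hash)→2080, (D,nl_idx)→2560, (B,merge)→2880, (D,merge)→2960, (B,hash)→3440 …(+2); best=2040 via (B,nl_idx)
  {AC}: card=300; try (A,hash)→840, (A,nl_idx)→1140, (C,merge)→1360, (A,merge)→1430, (C,hash)→1780, (C,nl)→6050 …(+1); best=840 via (A,hash)
  {BC}: card=3000; try (C,hash)→2080, (B,merge)→2880, (C,merge)→2960, (B,hash)→3440, (B,nl_idx)→4080, (B,nl)→24120 …(+1); best=2080 via (C,hash)
  {AB}: card=400; try (B,nl_idx)→850, (A,hash)→1000, (A,nl_idx)→1800, (B,merge)→2200, (A,merge)→2350, (B,hash)→3300 …(+2); best=850 via (B,nl_idx)
  {ACD}: card=600; try (D,hash)→2820, (A,hash)→3480, (D,nl_idx)→3540, (C,hash)→4020, (D,merge)→4800, (A,nl_idx)→8280 …(+5); best=2820 via (D,hash)
  {BCD}: card=960; try (C,hash)→4680, (B,hash)→6080, (D,hash)→6760, (B,nl_idx)→10560, (C,merge)→13560, (B,merge)→14280 …(+5); best=4680 via (C,hash)
  {ABD}: card=480; try (D,hash)→2930, (A,hash)→3600, (D,nl_idx)→4130, (B,hash)→5540, (D,merge)→5810, (A,nl_idx)→8280 …(+6); best=2930 via (D,hash)
  {ABC}: card=300; try (C,hash)→2930, (B,nl_idx)→3540, (B,hash)→4340, (B,merge)→5640, (A,hash)→5680, (C,merge)→5810 …(+5); best=2930 via (C,hash)
  {ABCD}: card=24; try (D,hash)→4910, (D,nl_idx)→5054, (C,hash)→5090, (A,hash)→6240, (B,hash)→6620, (D,merge)→6890 …(+9); best=4910 via (D,hash)

cost=4910; order=A,B,C,D; methods=nl_idx,hash,hash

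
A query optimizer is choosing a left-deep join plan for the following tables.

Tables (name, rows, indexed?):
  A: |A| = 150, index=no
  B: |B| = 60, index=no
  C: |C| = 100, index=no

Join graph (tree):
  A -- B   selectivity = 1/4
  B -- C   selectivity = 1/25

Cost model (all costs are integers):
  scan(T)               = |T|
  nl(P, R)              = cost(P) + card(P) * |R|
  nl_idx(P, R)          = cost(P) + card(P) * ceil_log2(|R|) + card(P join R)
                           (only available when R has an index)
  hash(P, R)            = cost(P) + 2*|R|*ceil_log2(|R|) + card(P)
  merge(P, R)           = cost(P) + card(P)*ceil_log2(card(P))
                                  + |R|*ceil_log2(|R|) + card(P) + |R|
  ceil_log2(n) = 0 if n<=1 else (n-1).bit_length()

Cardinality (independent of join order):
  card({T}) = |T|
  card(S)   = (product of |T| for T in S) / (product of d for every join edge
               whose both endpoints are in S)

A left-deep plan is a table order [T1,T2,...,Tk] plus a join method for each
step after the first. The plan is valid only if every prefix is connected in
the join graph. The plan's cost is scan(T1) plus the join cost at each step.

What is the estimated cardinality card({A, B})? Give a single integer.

2250

Tables in S: A(150), B(60)
Edges inside S: A-B(d=4)
numerator = 150 * 60 = 9000
denominator = 4 = 4
card(S) = 9000 / 4 = 2250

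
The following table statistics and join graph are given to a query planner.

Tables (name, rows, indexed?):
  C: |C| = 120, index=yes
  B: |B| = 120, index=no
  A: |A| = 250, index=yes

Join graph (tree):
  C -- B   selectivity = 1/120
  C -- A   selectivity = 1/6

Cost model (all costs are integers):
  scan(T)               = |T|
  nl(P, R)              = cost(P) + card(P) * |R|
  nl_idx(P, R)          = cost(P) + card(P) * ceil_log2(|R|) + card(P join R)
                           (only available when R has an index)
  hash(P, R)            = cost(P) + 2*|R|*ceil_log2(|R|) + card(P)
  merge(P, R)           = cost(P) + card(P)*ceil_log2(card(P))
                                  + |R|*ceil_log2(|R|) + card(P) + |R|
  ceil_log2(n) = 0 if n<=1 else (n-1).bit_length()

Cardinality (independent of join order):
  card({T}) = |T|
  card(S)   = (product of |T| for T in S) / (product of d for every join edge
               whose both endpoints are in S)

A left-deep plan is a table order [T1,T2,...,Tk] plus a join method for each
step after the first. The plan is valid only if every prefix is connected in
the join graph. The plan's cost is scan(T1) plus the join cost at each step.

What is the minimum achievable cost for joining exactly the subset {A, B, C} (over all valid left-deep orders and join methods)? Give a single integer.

4290

Selinger DP over subsets of {A,B,C}:
  {C}: scan cost=120, card=120
  {B}: scan cost=120, card=120
  {A}: scan cost=250, card=250
  {BC}: card=120; try (C,nl_idx)→1080, (C,hash)→1920, (B,hash)→1920, (C,merge)→2040, (B,merge)→2040, (C,nl)→14520 …(+1); best=1080 via (C,nl_idx)
  {AC}: card=5000; try (C,hash)→2180, (A,merge)→3330, (C,merge)→3460, (A,hash)→4240, (A,nl_idx)→6080, (C,nl_idx)→7000 …(+2); best=2180 via (C,hash)
  {ABC}: card=5000; try (A,merge)→4290, (A,hash)→5200, (A,nl_idx)→7040, (B,hash)→8860, (A,nl)→31080, (B,merge)→73140 …(+1); best=4290 via (A,merge)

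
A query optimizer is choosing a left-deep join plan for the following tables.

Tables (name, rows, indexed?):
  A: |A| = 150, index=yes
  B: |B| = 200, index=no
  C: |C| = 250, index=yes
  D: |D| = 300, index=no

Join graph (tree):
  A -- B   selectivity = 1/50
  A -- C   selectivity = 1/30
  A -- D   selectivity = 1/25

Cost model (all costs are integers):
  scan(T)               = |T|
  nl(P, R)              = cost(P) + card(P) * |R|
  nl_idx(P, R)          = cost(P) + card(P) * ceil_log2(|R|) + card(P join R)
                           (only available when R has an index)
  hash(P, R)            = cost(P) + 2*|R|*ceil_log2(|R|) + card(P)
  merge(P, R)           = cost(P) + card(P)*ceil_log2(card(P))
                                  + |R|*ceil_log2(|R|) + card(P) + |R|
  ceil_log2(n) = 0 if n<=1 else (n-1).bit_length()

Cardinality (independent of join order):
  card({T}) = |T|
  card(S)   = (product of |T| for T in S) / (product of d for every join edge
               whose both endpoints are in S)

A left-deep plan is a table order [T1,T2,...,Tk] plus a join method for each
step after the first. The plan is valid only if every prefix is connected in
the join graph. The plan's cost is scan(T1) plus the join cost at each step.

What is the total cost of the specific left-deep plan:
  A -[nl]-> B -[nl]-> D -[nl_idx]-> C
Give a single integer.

327750

step 1: scan A: cost=150, card=150
step 2: join B via nl
    card(P join B) = 150*200/(50) = 600
    cost = 150 + 150*200 = 30150
step 3: join D via nl
    card(P join D) = 600*300/(25) = 7200
    cost = 30150 + 600*300 = 210150
step 4: join C via nl_idx
    card(P join C) = 7200*250/(30) = 60000
    cost = 210150 + 7200*8 + 60000 = 327750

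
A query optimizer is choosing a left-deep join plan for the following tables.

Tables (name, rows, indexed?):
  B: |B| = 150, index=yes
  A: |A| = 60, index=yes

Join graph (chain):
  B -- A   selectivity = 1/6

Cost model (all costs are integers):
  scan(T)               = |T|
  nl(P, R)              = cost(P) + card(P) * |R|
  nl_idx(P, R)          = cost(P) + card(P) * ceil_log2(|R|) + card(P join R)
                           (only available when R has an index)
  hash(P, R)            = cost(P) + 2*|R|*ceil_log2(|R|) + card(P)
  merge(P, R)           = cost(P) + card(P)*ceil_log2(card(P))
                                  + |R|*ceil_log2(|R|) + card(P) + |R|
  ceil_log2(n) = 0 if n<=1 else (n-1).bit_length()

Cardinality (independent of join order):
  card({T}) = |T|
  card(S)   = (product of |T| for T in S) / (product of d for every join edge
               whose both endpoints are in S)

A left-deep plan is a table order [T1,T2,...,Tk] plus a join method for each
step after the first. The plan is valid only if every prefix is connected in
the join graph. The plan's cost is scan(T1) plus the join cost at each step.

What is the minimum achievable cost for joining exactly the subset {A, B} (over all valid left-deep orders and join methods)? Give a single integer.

1020

Selinger DP over subsets of {A,B}:
  {B}: scan cost=150, card=150
  {A}: scan cost=60, card=60
  {AB}: card=1500; try (A,hash)→1020, (B,merge)→1830, (A,merge)→1920, (B,nl_idx)→2040, (B,hash)→2520, (A,nl_idx)→2550 …(+2); best=1020 via (A,hash)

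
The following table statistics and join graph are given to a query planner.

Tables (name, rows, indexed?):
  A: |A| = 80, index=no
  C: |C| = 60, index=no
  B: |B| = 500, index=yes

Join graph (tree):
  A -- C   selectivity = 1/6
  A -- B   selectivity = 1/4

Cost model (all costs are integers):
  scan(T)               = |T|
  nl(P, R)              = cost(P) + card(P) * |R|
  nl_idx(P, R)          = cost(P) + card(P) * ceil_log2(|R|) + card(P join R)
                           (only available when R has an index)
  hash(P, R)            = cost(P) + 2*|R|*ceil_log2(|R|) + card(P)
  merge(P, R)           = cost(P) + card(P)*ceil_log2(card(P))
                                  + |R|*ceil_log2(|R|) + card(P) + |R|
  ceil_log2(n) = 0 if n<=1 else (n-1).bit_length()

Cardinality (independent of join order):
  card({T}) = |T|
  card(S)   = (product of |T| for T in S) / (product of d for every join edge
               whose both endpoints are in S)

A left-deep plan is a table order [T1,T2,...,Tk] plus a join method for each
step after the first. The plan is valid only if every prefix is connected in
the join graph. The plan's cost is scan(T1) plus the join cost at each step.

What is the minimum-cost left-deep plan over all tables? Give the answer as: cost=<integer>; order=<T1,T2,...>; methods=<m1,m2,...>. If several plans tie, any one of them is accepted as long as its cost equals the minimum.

Selinger DP (subsets sized 1..n):
  {A}: scan cost=80, card=80
  {C}: scan cost=60, card=60
  {B}: scan cost=500, card=500
  {AC}: card=800; try (C,hash)→880, (A,merge)→1120, (C,merge)→1140, (A,hash)→1240, (A,nl)→4860, (C,nl)→4880; best=880 via (C,hash)
  {AB}: card=10000; try (A,hash)→2120, (B,merge)→5720, (A,merge)→6140, (B,hash)→9160, (B,nl_idx)→10800, (B,nl)→40080 …(+1); best=2120 via (A,hash)
  {ABC}: card=100000; try (B,hash)→10680, (C,hash)→12840, (B,merge)→14680, (B,nl_idx)→108080, (C,merge)→152540, (B,nl)→400880 …(+1); best=10680 via (B,hash)

cost=10680; order=A,C,B; methods=hash,hash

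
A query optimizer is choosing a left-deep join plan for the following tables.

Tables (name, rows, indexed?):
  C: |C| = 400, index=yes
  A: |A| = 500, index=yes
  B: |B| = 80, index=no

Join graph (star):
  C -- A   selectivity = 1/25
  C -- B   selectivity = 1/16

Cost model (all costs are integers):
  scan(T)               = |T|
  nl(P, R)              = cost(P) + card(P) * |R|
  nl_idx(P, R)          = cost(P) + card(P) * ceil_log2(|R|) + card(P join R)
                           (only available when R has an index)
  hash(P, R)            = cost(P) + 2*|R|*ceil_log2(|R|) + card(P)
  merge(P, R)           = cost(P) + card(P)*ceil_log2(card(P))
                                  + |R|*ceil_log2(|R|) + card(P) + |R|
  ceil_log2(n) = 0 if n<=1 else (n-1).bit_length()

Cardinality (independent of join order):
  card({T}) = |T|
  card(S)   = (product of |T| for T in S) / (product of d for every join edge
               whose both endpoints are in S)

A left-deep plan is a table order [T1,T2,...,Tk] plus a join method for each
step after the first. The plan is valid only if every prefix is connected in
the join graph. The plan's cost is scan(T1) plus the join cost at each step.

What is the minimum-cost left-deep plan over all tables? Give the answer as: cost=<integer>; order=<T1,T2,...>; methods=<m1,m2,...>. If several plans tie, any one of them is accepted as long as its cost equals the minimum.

Selinger DP (subsets sized 1..n):
  {C}: scan cost=400, card=400
  {A}: scan cost=500, card=500
  {B}: scan cost=80, card=80
  {AC}: card=8000; try (C,hash)→8200, (A,merge)→9400, (C,merge)→9500, (A,hash)→9800, (A,nl_idx)→12000, (C,nl_idx)→13000 …(+2); best=8200 via (C,hash)
  {BC}: card=2000; try (B,hash)→1920, (C,nl_idx)→2800, (C,merge)→4720, (B,merge)→5040, (C,hash)→7360, (C,nl)→32080 …(+1); best=1920 via (B,hash)
  {ABC}: card=40000; try (A,hash)→12920, (B,hash)→17320, (A,merge)→30920, (A,nl_idx)→59920, (B,merge)→120840, (B,nl)→648200 …(+1); best=12920 via (A,hash)

cost=12920; order=C,B,A; methods=hash,hash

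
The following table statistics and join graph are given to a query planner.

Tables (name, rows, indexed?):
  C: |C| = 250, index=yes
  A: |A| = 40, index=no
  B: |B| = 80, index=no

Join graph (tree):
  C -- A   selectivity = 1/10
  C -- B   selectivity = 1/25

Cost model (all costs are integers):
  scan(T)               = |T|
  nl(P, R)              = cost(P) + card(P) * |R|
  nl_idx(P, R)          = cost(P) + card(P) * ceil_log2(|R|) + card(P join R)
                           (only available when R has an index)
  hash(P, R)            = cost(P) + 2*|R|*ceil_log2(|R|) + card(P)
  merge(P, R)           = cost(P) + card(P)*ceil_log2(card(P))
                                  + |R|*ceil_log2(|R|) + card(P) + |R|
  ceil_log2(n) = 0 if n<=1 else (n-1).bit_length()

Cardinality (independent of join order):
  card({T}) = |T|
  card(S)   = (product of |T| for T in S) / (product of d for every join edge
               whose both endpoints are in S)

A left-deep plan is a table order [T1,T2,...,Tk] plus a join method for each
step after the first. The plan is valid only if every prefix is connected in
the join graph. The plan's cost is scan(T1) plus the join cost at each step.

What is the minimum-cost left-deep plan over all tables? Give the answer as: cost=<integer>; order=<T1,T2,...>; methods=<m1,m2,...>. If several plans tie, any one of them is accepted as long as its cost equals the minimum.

Selinger DP (subsets sized 1..n):
  {C}: scan cost=250, card=250
  {A}: scan cost=40, card=40
  {B}: scan cost=80, card=80
  {AC}: card=1000; try (A,hash)→980, (C,nl_idx)→1360, (C,merge)→2570, (A,merge)→2780, (C,hash)→4080, (C,nl)→10040 …(+1); best=980 via (A,hash)
  {BC}: card=800; try (C,nl_idx)→1520, (B,hash)→1620, (C,merge)→2970, (B,merge)→3140, (C,hash)→4160, (C,nl)→20080 …(+1); best=1520 via (C,nl_idx)
  {ABC}: card=3200; try (A,hash)→2800, (B,hash)→3100, (A,merge)→10600, (B,merge)→12620, (A,nl)→33520, (B,nl)→80980; best=2800 via (A,hash)

cost=2800; order=B,C,A; methods=nl_idx,hash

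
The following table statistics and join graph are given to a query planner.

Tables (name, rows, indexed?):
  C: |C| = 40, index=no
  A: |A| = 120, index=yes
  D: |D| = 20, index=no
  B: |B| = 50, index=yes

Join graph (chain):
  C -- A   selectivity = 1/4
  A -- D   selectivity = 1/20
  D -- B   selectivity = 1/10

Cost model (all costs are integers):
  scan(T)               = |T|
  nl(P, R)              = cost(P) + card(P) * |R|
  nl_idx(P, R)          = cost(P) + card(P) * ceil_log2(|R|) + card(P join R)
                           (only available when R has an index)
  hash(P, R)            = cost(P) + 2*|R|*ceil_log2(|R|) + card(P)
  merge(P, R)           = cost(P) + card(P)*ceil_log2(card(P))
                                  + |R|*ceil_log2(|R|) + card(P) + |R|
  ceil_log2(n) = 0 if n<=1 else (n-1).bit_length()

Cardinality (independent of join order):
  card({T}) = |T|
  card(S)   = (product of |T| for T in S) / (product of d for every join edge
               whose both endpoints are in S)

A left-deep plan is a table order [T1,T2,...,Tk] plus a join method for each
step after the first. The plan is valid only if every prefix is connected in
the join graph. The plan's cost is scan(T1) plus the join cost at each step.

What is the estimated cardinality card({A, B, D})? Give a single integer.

Tables in S: A(120), B(50), D(20)
Edges inside S: A-D(d=20), D-B(d=10)
numerator = 120 * 50 * 20 = 120000
denominator = 20 * 10 = 200
card(S) = 120000 / 200 = 600

600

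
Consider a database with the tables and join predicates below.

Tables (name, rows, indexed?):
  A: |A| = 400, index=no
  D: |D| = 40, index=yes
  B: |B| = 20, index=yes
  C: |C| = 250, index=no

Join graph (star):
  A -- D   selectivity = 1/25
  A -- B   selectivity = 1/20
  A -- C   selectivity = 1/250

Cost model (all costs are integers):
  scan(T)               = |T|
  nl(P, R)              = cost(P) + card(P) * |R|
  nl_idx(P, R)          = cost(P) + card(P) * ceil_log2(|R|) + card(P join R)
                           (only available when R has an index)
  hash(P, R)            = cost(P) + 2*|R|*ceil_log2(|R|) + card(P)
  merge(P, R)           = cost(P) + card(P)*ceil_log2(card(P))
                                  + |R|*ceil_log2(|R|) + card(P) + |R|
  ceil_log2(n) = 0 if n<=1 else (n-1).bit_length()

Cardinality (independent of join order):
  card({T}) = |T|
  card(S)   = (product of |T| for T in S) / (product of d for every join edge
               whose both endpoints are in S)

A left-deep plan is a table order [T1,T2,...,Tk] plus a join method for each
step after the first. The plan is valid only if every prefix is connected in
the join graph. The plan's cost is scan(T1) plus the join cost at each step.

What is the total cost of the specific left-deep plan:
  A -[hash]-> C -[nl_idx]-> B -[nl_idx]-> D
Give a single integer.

step 1: scan A: cost=400, card=400
step 2: join C via hash
    card(P join C) = 400*250/(250) = 400
    cost = 400 + 2*250*8 + 400 = 4800
step 3: join B via nl_idx
    card(P join B) = 400*20/(20) = 400
    cost = 4800 + 400*5 + 400 = 7200
step 4: join D via nl_idx
    card(P join D) = 400*40/(25) = 640
    cost = 7200 + 400*6 + 640 = 10240

10240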